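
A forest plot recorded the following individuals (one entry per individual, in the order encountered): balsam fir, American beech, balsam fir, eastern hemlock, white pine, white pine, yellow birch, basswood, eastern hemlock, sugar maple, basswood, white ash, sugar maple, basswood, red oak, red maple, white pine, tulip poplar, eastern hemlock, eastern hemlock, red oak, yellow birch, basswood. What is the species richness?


Total individuals logged = 23
Distinct species (count of individuals): balsam fir (2), American beech (1), eastern hemlock (4), white pine (3), yellow birch (2), basswood (4), sugar maple (2), white ash (1), red oak (2), red maple (1), tulip poplar (1)
Species richness = number of distinct species = 11

11


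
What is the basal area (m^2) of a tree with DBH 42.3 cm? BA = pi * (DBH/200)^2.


D/200 = 42.3/200 = 0.2115 m
(D/200)^2 = 0.2115^2 = 0.04473225
BA = 3.141593 * 0.04473225 = 0.140531 ≈ 0.1405 m^2

0.1405 m^2


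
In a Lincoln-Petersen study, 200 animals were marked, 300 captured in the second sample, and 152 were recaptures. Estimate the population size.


N = M * C / R = 200 * 300 / 152 = 60000 / 152 = 394.74 ≈ 395

395 individuals


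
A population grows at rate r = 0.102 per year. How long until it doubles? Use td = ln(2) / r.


td = ln(2) / 0.102 = 0.693147 / 0.102 = 6.79556 ≈ 6.8 years

6.8 years


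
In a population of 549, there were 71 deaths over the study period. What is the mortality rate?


Mortality rate = 71 / 549 = 0.129326 ≈ 0.1293

0.1293


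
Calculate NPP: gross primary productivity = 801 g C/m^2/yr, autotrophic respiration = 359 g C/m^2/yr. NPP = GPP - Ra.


NPP = GPP - Ra = 801 - 359 = 442 g C/m^2/yr

442 g C/m^2/yr


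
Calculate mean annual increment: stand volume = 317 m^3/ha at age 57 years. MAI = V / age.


MAI = 317 / 57 = 5.5614 ≈ 5.56 m^3/ha/yr

5.56 m^3/ha/yr


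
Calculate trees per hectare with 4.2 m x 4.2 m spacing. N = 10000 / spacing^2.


N = 10000 / 4.2^2 = 10000 / 17.64 = 566.893 ≈ 567 trees/ha

567 trees/ha


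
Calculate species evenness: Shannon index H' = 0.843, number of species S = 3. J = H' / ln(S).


ln(3) = 1.09861
J = H' / ln(S) = 0.843 / 1.09861 = 0.767333 ≈ 0.7673

0.7673


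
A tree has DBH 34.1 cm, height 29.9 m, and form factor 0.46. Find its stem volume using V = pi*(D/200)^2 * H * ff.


(D/200)^2 = (34.1/200)^2 = 0.1705^2 = 0.02907025
BA = 3.141593 * 0.02907025 = 0.0913269 m^2
V = 0.0913269 * 29.9 * 0.46 = 1.25611 ≈ 1.256 m^3

1.256 m^3


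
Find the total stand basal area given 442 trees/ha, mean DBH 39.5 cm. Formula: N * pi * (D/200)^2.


(D/200)^2 = (39.5/200)^2 = 0.1975^2 = 0.03900625
Individual BA = 3.141593 * 0.03900625 = 0.122542 m^2
Stand BA = 442 * 0.122542 = 54.1636 ≈ 54.16 m^2/ha

54.16 m^2/ha


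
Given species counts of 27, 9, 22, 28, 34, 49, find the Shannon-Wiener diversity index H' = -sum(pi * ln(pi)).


Total N = 27 + 9 + 22 + 28 + 34 + 49 = 169
Per-species terms:
  p = 27/169 = 0.159763; ln(p) = -1.834064; p*ln(p) = 0.159763 * (-1.834064) = -0.293016
  p = 9/169 = 0.053254; ln(p) = -2.932682; p*ln(p) = 0.053254 * (-2.932682) = -0.156177
  p = 22/169 = 0.130178; ln(p) = -2.038853; p*ln(p) = 0.130178 * (-2.038853) = -0.265414
  p = 28/169 = 0.165680; ln(p) = -1.797697; p*ln(p) = 0.165680 * (-1.797697) = -0.297842
  p = 34/169 = 0.201183; ln(p) = -1.603540; p*ln(p) = 0.201183 * (-1.603540) = -0.322605
  p = 49/169 = 0.289941; ln(p) = -1.238078; p*ln(p) = 0.289941 * (-1.238078) = -0.358970
sum(p*ln(p)) = (-0.293016) + (-0.156177) + (-0.265414) + (-0.297842) + (-0.322605) + (-0.358970) = -1.694024
H' = -(-1.694024) = 1.694024 ≈ 1.6940

1.6940


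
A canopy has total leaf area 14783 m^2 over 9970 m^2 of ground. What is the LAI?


LAI = 14783 / 9970 = 1.4827 ≈ 1.48

1.48


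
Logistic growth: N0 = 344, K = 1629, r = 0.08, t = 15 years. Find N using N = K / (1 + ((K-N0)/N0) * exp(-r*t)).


(K - N0)/N0 = (1629 - 344)/344 = 1285/344 = 3.73547
r*t = 0.08 * 15 = 1.2; exp(-1.2) = 0.301194
3.73547 * 0.301194 = 1.12510
1 + 1.12510 = 2.12510
N = 1629 / 2.12510 = 766.552 ≈ 767

767


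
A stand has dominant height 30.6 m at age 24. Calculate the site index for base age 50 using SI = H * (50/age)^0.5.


50/24 = 2.08333
(2.08333)^0.5 = 1.44337
SI = 30.6 * 1.44337 = 44.1671 ≈ 44.2 m

44.2 m


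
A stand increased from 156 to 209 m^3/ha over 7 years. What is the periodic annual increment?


PAI = (V2 - V1) / period = (209 - 156) / 7 = 53 / 7 = 7.5714 ≈ 7.57 m^3/ha/yr

7.57 m^3/ha/yr


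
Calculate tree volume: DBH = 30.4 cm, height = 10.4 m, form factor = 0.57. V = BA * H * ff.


(D/200)^2 = (30.4/200)^2 = 0.152^2 = 0.023104
BA = 3.141593 * 0.023104 = 0.0725834 m^2
V = 0.0725834 * 10.4 * 0.57 = 0.430274 ≈ 0.430 m^3

0.430 m^3


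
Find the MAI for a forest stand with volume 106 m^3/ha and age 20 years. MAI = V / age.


MAI = 106 / 20 = 5.30 m^3/ha/yr

5.30 m^3/ha/yr


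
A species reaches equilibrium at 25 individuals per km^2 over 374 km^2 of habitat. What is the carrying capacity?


K = 25 * 374 = 9350 individuals

9350 individuals


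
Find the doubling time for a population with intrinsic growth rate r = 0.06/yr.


td = ln(2) / 0.06 = 0.693147 / 0.06 = 11.5525 ≈ 11.6 years

11.6 years


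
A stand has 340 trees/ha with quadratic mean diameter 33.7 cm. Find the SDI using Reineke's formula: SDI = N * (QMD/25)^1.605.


QMD/25 = 33.7/25 = 1.348
(1.348)^1.605 = exp(1.605 * ln(1.348)) = exp(1.605 * 0.298622) = exp(0.479288) = 1.61492
SDI = 340 * 1.61492 = 549.073 ≈ 549

549


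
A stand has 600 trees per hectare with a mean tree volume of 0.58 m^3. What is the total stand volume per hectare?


V_stand = 600 * 0.58 = 348.0 m^3/ha

348.0 m^3/ha


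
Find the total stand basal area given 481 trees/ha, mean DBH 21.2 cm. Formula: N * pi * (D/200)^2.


(D/200)^2 = (21.2/200)^2 = 0.106^2 = 0.011236
Individual BA = 3.141593 * 0.011236 = 0.0352989 m^2
Stand BA = 481 * 0.0352989 = 16.9788 ≈ 16.98 m^2/ha

16.98 m^2/ha


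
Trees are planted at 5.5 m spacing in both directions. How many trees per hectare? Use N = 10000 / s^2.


N = 10000 / 5.5^2 = 10000 / 30.25 = 330.579 ≈ 331 trees/ha

331 trees/ha


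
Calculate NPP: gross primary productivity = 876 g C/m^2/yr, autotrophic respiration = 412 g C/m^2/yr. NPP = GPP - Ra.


NPP = GPP - Ra = 876 - 412 = 464 g C/m^2/yr

464 g C/m^2/yr


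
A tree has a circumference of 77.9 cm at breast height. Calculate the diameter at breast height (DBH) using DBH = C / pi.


DBH = C / pi = 77.9 / 3.141593 = 24.7963 ≈ 24.80 cm

24.80 cm


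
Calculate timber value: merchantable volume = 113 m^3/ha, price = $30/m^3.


Value = 113 * 30 = $3390/ha

$3390/ha


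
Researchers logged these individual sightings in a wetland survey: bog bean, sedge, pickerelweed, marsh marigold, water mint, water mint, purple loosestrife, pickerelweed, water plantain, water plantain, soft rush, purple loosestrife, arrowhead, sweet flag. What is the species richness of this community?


Total individuals logged = 14
Distinct species (count of individuals): bog bean (1), sedge (1), pickerelweed (2), marsh marigold (1), water mint (2), purple loosestrife (2), water plantain (2), soft rush (1), arrowhead (1), sweet flag (1)
Species richness = number of distinct species = 10

10


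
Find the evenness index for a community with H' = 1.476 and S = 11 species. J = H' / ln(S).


ln(11) = 2.39790
J = H' / ln(S) = 1.476 / 2.39790 = 0.615539 ≈ 0.6155

0.6155


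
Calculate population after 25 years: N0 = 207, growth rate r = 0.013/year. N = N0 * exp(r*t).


r*t = 0.013 * 25 = 0.325
exp(0.325) = 1.38403
N = 207 * 1.38403 = 286.494 ≈ 286

286


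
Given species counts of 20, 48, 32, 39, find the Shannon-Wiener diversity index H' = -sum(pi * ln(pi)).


Total N = 20 + 48 + 32 + 39 = 139
Per-species terms:
  p = 20/139 = 0.143885; ln(p) = -1.938741; p*ln(p) = 0.143885 * (-1.938741) = -0.278956
  p = 48/139 = 0.345324; ln(p) = -1.063272; p*ln(p) = 0.345324 * (-1.063272) = -0.367173
  p = 32/139 = 0.230216; ln(p) = -1.468737; p*ln(p) = 0.230216 * (-1.468737) = -0.338127
  p = 39/139 = 0.280576; ln(p) = -1.270911; p*ln(p) = 0.280576 * (-1.270911) = -0.356587
sum(p*ln(p)) = (-0.278956) + (-0.367173) + (-0.338127) + (-0.356587) = -1.340843
H' = -(-1.340843) = 1.340843 ≈ 1.3408

1.3408


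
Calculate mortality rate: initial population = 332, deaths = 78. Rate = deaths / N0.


Mortality rate = 78 / 332 = 0.234940 ≈ 0.2349

0.2349


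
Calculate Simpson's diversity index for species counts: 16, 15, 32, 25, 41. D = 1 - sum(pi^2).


Total N = 16 + 15 + 32 + 25 + 41 = 129
Per-species terms:
  p = 16/129 = 0.124031; p^2 = 0.124031^2 = 0.015384
  p = 15/129 = 0.116279; p^2 = 0.116279^2 = 0.013521
  p = 32/129 = 0.248062; p^2 = 0.248062^2 = 0.061535
  p = 25/129 = 0.193798; p^2 = 0.193798^2 = 0.037558
  p = 41/129 = 0.317829; p^2 = 0.317829^2 = 0.101015
sum(p^2) = 0.015384 + 0.013521 + 0.061535 + 0.037558 + 0.101015 = 0.229013
D = 1 - 0.229013 = 0.770987 ≈ 0.7710

0.7710


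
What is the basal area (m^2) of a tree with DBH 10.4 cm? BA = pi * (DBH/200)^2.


D/200 = 10.4/200 = 0.052 m
(D/200)^2 = 0.052^2 = 0.002704
BA = 3.141593 * 0.002704 = 0.00849487 ≈ 0.0085 m^2

0.0085 m^2


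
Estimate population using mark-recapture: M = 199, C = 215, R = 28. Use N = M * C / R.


N = M * C / R = 199 * 215 / 28 = 42785 / 28 = 1528.04 ≈ 1528

1528 individuals


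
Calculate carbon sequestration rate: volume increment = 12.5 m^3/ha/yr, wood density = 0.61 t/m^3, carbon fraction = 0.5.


C = 12.5 * 0.61 * 0.5 = 3.8125 ≈ 3.81 t C/ha/yr

3.81 t C/ha/yr


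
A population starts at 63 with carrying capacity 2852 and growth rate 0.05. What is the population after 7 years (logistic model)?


(K - N0)/N0 = (2852 - 63)/63 = 2789/63 = 44.2698
r*t = 0.05 * 7 = 0.35; exp(-0.35) = 0.704688
44.2698 * 0.704688 = 31.1964
1 + 31.1964 = 32.1964
N = 2852 / 32.1964 = 88.5813 ≈ 89

89


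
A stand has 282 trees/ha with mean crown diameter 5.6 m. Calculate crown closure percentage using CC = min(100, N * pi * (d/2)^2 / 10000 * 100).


(d/2)^2 = (5.6/2)^2 = 2.8^2 = 7.84
Crown area = 3.141593 * 7.84 = 24.6301 m^2
N * area / 10000 * 100 = 282 * 24.6301 / 10000 * 100 = 69.4569
CC = min(100, 69.4569) = 69.4569 ≈ 69.5%

69.5%


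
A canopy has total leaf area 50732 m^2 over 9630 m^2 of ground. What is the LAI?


LAI = 50732 / 9630 = 5.2681 ≈ 5.27

5.27


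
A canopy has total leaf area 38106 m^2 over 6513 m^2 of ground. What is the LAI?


LAI = 38106 / 6513 = 5.8508 ≈ 5.85

5.85


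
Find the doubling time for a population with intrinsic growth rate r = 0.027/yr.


td = ln(2) / 0.027 = 0.693147 / 0.027 = 25.6721 ≈ 25.7 years

25.7 years


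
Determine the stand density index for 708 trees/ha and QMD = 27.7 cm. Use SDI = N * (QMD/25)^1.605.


QMD/25 = 27.7/25 = 1.108
(1.108)^1.605 = exp(1.605 * ln(1.108)) = exp(1.605 * 0.102557) = exp(0.164604) = 1.17893
SDI = 708 * 1.17893 = 834.682 ≈ 835

835


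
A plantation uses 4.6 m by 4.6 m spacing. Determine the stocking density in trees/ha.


N = 10000 / 4.6^2 = 10000 / 21.16 = 472.590 ≈ 473 trees/ha

473 trees/ha


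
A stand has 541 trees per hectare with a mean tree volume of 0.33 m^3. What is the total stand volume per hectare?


V_stand = 541 * 0.33 = 178.53 ≈ 178.5 m^3/ha

178.5 m^3/ha


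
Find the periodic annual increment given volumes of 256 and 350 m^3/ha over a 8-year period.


PAI = (V2 - V1) / period = (350 - 256) / 8 = 94 / 8 = 11.75 m^3/ha/yr

11.75 m^3/ha/yr


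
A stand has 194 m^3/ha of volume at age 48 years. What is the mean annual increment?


MAI = 194 / 48 = 4.0417 ≈ 4.04 m^3/ha/yr

4.04 m^3/ha/yr


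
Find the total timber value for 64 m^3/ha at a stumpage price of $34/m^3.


Value = 64 * 34 = $2176/ha

$2176/ha


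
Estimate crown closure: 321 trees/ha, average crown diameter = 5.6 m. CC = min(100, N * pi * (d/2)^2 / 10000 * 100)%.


(d/2)^2 = (5.6/2)^2 = 2.8^2 = 7.84
Crown area = 3.141593 * 7.84 = 24.6301 m^2
N * area / 10000 * 100 = 321 * 24.6301 / 10000 * 100 = 79.0626
CC = min(100, 79.0626) = 79.0626 ≈ 79.1%

79.1%


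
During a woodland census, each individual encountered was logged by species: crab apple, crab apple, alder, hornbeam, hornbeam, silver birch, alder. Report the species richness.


Total individuals logged = 7
Distinct species (count of individuals): crab apple (2), alder (2), hornbeam (2), silver birch (1)
Species richness = number of distinct species = 4

4


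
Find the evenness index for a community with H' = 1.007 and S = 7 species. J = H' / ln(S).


ln(7) = 1.94591
J = H' / ln(S) = 1.007 / 1.94591 = 0.517496 ≈ 0.5175

0.5175


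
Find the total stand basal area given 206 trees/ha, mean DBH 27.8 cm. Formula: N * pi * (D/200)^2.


(D/200)^2 = (27.8/200)^2 = 0.139^2 = 0.019321
Individual BA = 3.141593 * 0.019321 = 0.0606987 m^2
Stand BA = 206 * 0.0606987 = 12.5039 ≈ 12.50 m^2/ha

12.50 m^2/ha


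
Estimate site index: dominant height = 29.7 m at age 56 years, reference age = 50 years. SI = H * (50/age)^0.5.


50/56 = 0.892857
(0.892857)^0.5 = 0.944911
SI = 29.7 * 0.944911 = 28.0639 ≈ 28.1 m

28.1 m


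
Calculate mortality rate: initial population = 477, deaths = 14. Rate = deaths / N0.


Mortality rate = 14 / 477 = 0.029350 ≈ 0.0294

0.0294


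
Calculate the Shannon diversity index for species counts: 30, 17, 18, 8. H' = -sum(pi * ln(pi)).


Total N = 30 + 17 + 18 + 8 = 73
Per-species terms:
  p = 30/73 = 0.410959; ln(p) = -0.889262; p*ln(p) = 0.410959 * (-0.889262) = -0.365450
  p = 17/73 = 0.232877; ln(p) = -1.457245; p*ln(p) = 0.232877 * (-1.457245) = -0.339359
  p = 18/73 = 0.246575; ln(p) = -1.400089; p*ln(p) = 0.246575 * (-1.400089) = -0.345227
  p = 8/73 = 0.109589; ln(p) = -2.211018; p*ln(p) = 0.109589 * (-2.211018) = -0.242303
sum(p*ln(p)) = (-0.365450) + (-0.339359) + (-0.345227) + (-0.242303) = -1.292339
H' = -(-1.292339) = 1.292339 ≈ 1.2923

1.2923


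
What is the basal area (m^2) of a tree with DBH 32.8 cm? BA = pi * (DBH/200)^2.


D/200 = 32.8/200 = 0.164 m
(D/200)^2 = 0.164^2 = 0.026896
BA = 3.141593 * 0.026896 = 0.0844963 ≈ 0.0845 m^2

0.0845 m^2


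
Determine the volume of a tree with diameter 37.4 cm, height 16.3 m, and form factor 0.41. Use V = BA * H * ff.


(D/200)^2 = (37.4/200)^2 = 0.187^2 = 0.034969
BA = 3.141593 * 0.034969 = 0.109858 m^2
V = 0.109858 * 16.3 * 0.41 = 0.734181 ≈ 0.734 m^3

0.734 m^3


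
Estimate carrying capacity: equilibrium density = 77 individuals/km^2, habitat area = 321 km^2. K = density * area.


K = 77 * 321 = 24717 individuals

24717 individuals


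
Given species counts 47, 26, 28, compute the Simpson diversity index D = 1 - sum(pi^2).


Total N = 47 + 26 + 28 = 101
Per-species terms:
  p = 47/101 = 0.465347; p^2 = 0.465347^2 = 0.216548
  p = 26/101 = 0.257426; p^2 = 0.257426^2 = 0.066268
  p = 28/101 = 0.277228; p^2 = 0.277228^2 = 0.076855
sum(p^2) = 0.216548 + 0.066268 + 0.076855 = 0.359671
D = 1 - 0.359671 = 0.640329 ≈ 0.6403

0.6403


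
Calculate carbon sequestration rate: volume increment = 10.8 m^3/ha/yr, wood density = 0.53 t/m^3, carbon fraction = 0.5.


C = 10.8 * 0.53 * 0.5 = 2.862 ≈ 2.86 t C/ha/yr

2.86 t C/ha/yr


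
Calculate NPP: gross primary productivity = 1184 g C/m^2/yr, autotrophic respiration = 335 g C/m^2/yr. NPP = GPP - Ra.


NPP = GPP - Ra = 1184 - 335 = 849 g C/m^2/yr

849 g C/m^2/yr


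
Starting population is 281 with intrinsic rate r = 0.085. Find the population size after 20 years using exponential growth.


r*t = 0.085 * 20 = 1.7
exp(1.7) = 5.47395
N = 281 * 5.47395 = 1538.18 ≈ 1538

1538


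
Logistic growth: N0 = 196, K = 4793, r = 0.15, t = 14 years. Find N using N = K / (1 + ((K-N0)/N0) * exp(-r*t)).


(K - N0)/N0 = (4793 - 196)/196 = 4597/196 = 23.4541
r*t = 0.15 * 14 = 2.1; exp(-2.1) = 0.122456
23.4541 * 0.122456 = 2.87210
1 + 2.87210 = 3.87210
N = 4793 / 3.87210 = 1237.83 ≈ 1238

1238


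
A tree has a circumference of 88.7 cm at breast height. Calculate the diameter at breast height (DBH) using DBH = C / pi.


DBH = C / pi = 88.7 / 3.141593 = 28.2341 ≈ 28.23 cm

28.23 cm


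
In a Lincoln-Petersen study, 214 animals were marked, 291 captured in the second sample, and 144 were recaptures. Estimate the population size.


N = M * C / R = 214 * 291 / 144 = 62274 / 144 = 432.46 ≈ 432

432 individuals


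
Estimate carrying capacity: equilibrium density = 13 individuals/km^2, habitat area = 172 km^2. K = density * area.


K = 13 * 172 = 2236 individuals

2236 individuals


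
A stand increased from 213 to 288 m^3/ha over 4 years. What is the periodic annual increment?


PAI = (V2 - V1) / period = (288 - 213) / 4 = 75 / 4 = 18.75 m^3/ha/yr

18.75 m^3/ha/yr


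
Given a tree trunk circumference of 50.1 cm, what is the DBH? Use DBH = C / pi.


DBH = C / pi = 50.1 / 3.141593 = 15.9473 ≈ 15.95 cm

15.95 cm


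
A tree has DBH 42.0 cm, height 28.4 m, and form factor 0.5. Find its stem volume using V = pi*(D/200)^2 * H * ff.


(D/200)^2 = (42.0/200)^2 = 0.21^2 = 0.0441
BA = 3.141593 * 0.0441 = 0.138544 m^2
V = 0.138544 * 28.4 * 0.5 = 1.96732 ≈ 1.967 m^3

1.967 m^3


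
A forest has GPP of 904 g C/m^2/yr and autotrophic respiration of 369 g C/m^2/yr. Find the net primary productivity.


NPP = GPP - Ra = 904 - 369 = 535 g C/m^2/yr

535 g C/m^2/yr


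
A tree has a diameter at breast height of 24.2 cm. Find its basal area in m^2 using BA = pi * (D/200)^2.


D/200 = 24.2/200 = 0.121 m
(D/200)^2 = 0.121^2 = 0.014641
BA = 3.141593 * 0.014641 = 0.0459961 ≈ 0.0460 m^2

0.0460 m^2


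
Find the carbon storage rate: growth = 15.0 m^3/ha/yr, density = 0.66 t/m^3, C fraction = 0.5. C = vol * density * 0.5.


C = 15.0 * 0.66 * 0.5 = 4.95 t C/ha/yr

4.95 t C/ha/yr


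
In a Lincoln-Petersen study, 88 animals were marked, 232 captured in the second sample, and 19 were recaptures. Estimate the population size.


N = M * C / R = 88 * 232 / 19 = 20416 / 19 = 1074.53 ≈ 1075

1075 individuals


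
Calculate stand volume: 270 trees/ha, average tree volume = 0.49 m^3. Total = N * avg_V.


V_stand = 270 * 0.49 = 132.3 m^3/ha

132.3 m^3/ha


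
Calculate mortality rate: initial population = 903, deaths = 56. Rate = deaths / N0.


Mortality rate = 56 / 903 = 0.062016 ≈ 0.0620

0.0620


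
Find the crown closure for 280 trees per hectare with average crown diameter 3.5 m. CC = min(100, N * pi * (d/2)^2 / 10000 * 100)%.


(d/2)^2 = (3.5/2)^2 = 1.75^2 = 3.0625
Crown area = 3.141593 * 3.0625 = 9.62113 m^2
N * area / 10000 * 100 = 280 * 9.62113 / 10000 * 100 = 26.9392
CC = min(100, 26.9392) = 26.9392 ≈ 26.9%

26.9%


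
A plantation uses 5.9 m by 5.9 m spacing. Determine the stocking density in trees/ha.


N = 10000 / 5.9^2 = 10000 / 34.81 = 287.274 ≈ 287 trees/ha

287 trees/ha


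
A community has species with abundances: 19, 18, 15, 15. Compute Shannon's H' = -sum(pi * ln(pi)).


Total N = 19 + 18 + 15 + 15 = 67
Per-species terms:
  p = 19/67 = 0.283582; ln(p) = -1.260254; p*ln(p) = 0.283582 * (-1.260254) = -0.357385
  p = 18/67 = 0.268657; ln(p) = -1.314320; p*ln(p) = 0.268657 * (-1.314320) = -0.353101
  p = 15/67 = 0.223881; ln(p) = -1.496641; p*ln(p) = 0.223881 * (-1.496641) = -0.335069
  p = 15/67 = 0.223881; ln(p) = -1.496641; p*ln(p) = 0.223881 * (-1.496641) = -0.335069
sum(p*ln(p)) = (-0.357385) + (-0.353101) + (-0.335069) + (-0.335069) = -1.380624
H' = -(-1.380624) = 1.380624 ≈ 1.3806

1.3806


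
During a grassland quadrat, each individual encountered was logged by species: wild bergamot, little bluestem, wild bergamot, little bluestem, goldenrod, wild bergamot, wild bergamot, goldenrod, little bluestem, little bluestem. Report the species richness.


Total individuals logged = 10
Distinct species (count of individuals): wild bergamot (4), little bluestem (4), goldenrod (2)
Species richness = number of distinct species = 3

3


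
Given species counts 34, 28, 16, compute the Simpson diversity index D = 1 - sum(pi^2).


Total N = 34 + 28 + 16 = 78
Per-species terms:
  p = 34/78 = 0.435897; p^2 = 0.435897^2 = 0.190006
  p = 28/78 = 0.358974; p^2 = 0.358974^2 = 0.128862
  p = 16/78 = 0.205128; p^2 = 0.205128^2 = 0.042077
sum(p^2) = 0.190006 + 0.128862 + 0.042077 = 0.360945
D = 1 - 0.360945 = 0.639055 ≈ 0.6391

0.6391


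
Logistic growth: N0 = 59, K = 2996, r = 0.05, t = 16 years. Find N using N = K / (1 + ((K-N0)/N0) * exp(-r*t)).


(K - N0)/N0 = (2996 - 59)/59 = 2937/59 = 49.7797
r*t = 0.05 * 16 = 0.8; exp(-0.8) = 0.449329
49.7797 * 0.449329 = 22.3675
1 + 22.3675 = 23.3675
N = 2996 / 23.3675 = 128.212 ≈ 128

128


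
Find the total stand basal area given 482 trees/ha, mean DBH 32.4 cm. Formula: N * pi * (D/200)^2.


(D/200)^2 = (32.4/200)^2 = 0.162^2 = 0.026244
Individual BA = 3.141593 * 0.026244 = 0.0824480 m^2
Stand BA = 482 * 0.0824480 = 39.7399 ≈ 39.74 m^2/ha

39.74 m^2/ha


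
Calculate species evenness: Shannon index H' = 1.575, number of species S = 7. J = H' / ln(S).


ln(7) = 1.94591
J = H' / ln(S) = 1.575 / 1.94591 = 0.809390 ≈ 0.8094

0.8094


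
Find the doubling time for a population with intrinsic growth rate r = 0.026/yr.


td = ln(2) / 0.026 = 0.693147 / 0.026 = 26.6595 ≈ 26.7 years

26.7 years


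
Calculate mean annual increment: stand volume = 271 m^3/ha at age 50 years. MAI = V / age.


MAI = 271 / 50 = 5.42 m^3/ha/yr

5.42 m^3/ha/yr


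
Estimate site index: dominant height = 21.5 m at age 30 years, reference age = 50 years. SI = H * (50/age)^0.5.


50/30 = 1.66667
(1.66667)^0.5 = 1.29100
SI = 21.5 * 1.29100 = 27.7565 ≈ 27.8 m

27.8 m


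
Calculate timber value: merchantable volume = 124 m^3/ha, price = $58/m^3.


Value = 124 * 58 = $7192/ha

$7192/ha


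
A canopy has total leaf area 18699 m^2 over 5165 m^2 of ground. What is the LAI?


LAI = 18699 / 5165 = 3.6203 ≈ 3.62

3.62


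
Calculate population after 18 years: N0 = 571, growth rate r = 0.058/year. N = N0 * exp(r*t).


r*t = 0.058 * 18 = 1.044
exp(1.044) = 2.84056
N = 571 * 2.84056 = 1621.96 ≈ 1622

1622


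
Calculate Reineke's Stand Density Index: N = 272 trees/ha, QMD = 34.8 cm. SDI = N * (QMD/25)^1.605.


QMD/25 = 34.8/25 = 1.392
(1.392)^1.605 = exp(1.605 * ln(1.392)) = exp(1.605 * 0.330742) = exp(0.530841) = 1.70036
SDI = 272 * 1.70036 = 462.498 ≈ 462

462


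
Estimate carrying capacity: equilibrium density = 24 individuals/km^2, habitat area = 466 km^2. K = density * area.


K = 24 * 466 = 11184 individuals

11184 individuals


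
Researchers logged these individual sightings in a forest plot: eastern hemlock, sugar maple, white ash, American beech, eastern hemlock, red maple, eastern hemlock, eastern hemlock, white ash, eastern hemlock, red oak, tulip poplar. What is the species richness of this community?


Total individuals logged = 12
Distinct species (count of individuals): eastern hemlock (5), sugar maple (1), white ash (2), American beech (1), red maple (1), red oak (1), tulip poplar (1)
Species richness = number of distinct species = 7

7


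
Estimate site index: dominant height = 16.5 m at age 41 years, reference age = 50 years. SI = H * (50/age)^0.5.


50/41 = 1.21951
(1.21951)^0.5 = 1.10431
SI = 16.5 * 1.10431 = 18.2211 ≈ 18.2 m

18.2 m


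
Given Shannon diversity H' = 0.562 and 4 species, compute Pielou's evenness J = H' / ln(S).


ln(4) = 1.38629
J = H' / ln(S) = 0.562 / 1.38629 = 0.405399 ≈ 0.4054

0.4054


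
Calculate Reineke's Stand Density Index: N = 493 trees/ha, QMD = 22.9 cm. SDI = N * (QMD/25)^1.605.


QMD/25 = 22.9/25 = 0.916
(0.916)^1.605 = exp(1.605 * ln(0.916)) = exp(1.605 * (-0.0877389)) = exp(-0.140821) = 0.868645
SDI = 493 * 0.868645 = 428.242 ≈ 428

428


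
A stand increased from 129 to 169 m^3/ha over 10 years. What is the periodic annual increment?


PAI = (V2 - V1) / period = (169 - 129) / 10 = 40 / 10 = 4.00 m^3/ha/yr

4.00 m^3/ha/yr


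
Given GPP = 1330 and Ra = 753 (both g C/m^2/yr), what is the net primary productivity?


NPP = GPP - Ra = 1330 - 753 = 577 g C/m^2/yr

577 g C/m^2/yr


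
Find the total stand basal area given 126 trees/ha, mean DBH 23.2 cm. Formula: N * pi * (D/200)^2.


(D/200)^2 = (23.2/200)^2 = 0.116^2 = 0.013456
Individual BA = 3.141593 * 0.013456 = 0.0422733 m^2
Stand BA = 126 * 0.0422733 = 5.32644 ≈ 5.33 m^2/ha

5.33 m^2/ha


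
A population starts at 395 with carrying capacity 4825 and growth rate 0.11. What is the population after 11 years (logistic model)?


(K - N0)/N0 = (4825 - 395)/395 = 4430/395 = 11.2152
r*t = 0.11 * 11 = 1.21; exp(-1.21) = 0.298197
11.2152 * 0.298197 = 3.34434
1 + 3.34434 = 4.34434
N = 4825 / 4.34434 = 1110.64 ≈ 1111

1111


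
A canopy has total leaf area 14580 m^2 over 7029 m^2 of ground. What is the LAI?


LAI = 14580 / 7029 = 2.0743 ≈ 2.07

2.07


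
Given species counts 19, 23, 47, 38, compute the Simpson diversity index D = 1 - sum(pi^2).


Total N = 19 + 23 + 47 + 38 = 127
Per-species terms:
  p = 19/127 = 0.149606; p^2 = 0.149606^2 = 0.022382
  p = 23/127 = 0.181102; p^2 = 0.181102^2 = 0.032798
  p = 47/127 = 0.370079; p^2 = 0.370079^2 = 0.136958
  p = 38/127 = 0.299213; p^2 = 0.299213^2 = 0.089528
sum(p^2) = 0.022382 + 0.032798 + 0.136958 + 0.089528 = 0.281666
D = 1 - 0.281666 = 0.718334 ≈ 0.7183

0.7183


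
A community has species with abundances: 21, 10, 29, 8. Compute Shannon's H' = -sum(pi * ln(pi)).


Total N = 21 + 10 + 29 + 8 = 68
Per-species terms:
  p = 21/68 = 0.308824; ln(p) = -1.174984; p*ln(p) = 0.308824 * (-1.174984) = -0.362863
  p = 10/68 = 0.147059; ln(p) = -1.916921; p*ln(p) = 0.147059 * (-1.916921) = -0.281900
  p = 29/68 = 0.426471; ln(p) = -0.852211; p*ln(p) = 0.426471 * (-0.852211) = -0.363443
  p = 8/68 = 0.117647; ln(p) = -2.140067; p*ln(p) = 0.117647 * (-2.140067) = -0.251772
sum(p*ln(p)) = (-0.362863) + (-0.281900) + (-0.363443) + (-0.251772) = -1.259978
H' = -(-1.259978) = 1.259978 ≈ 1.2600

1.2600


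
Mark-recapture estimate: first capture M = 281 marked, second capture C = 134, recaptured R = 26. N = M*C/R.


N = M * C / R = 281 * 134 / 26 = 37654 / 26 = 1448.23 ≈ 1448

1448 individuals


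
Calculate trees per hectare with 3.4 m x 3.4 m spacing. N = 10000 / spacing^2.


N = 10000 / 3.4^2 = 10000 / 11.56 = 865.052 ≈ 865 trees/ha

865 trees/ha


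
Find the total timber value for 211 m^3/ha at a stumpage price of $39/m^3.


Value = 211 * 39 = $8229/ha

$8229/ha


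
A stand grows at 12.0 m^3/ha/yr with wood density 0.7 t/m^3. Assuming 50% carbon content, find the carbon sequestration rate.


C = 12.0 * 0.7 * 0.5 = 4.20 t C/ha/yr

4.20 t C/ha/yr


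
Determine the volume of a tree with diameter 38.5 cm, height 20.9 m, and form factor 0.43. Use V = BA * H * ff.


(D/200)^2 = (38.5/200)^2 = 0.1925^2 = 0.03705625
BA = 3.141593 * 0.03705625 = 0.116416 m^2
V = 0.116416 * 20.9 * 0.43 = 1.04623 ≈ 1.046 m^3

1.046 m^3


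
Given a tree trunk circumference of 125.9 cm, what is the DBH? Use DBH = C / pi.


DBH = C / pi = 125.9 / 3.141593 = 40.0752 ≈ 40.08 cm

40.08 cm


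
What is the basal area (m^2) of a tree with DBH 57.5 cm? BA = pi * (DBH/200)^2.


D/200 = 57.5/200 = 0.2875 m
(D/200)^2 = 0.2875^2 = 0.08265625
BA = 3.141593 * 0.08265625 = 0.259672 ≈ 0.2597 m^2

0.2597 m^2


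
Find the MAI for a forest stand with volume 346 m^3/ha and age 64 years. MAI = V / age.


MAI = 346 / 64 = 5.4063 ≈ 5.41 m^3/ha/yr

5.41 m^3/ha/yr


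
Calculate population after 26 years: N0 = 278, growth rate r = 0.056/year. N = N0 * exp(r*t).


r*t = 0.056 * 26 = 1.456
exp(1.456) = 4.28877
N = 278 * 4.28877 = 1192.28 ≈ 1192

1192


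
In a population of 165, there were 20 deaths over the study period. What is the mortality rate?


Mortality rate = 20 / 165 = 0.121212 ≈ 0.1212

0.1212


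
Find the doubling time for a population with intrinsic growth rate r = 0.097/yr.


td = ln(2) / 0.097 = 0.693147 / 0.097 = 7.14585 ≈ 7.1 years

7.1 years


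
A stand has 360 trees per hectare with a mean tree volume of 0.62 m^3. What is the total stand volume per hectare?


V_stand = 360 * 0.62 = 223.2 m^3/ha

223.2 m^3/ha


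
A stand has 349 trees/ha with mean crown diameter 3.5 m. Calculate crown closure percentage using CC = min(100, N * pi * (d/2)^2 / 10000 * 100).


(d/2)^2 = (3.5/2)^2 = 1.75^2 = 3.0625
Crown area = 3.141593 * 3.0625 = 9.62113 m^2
N * area / 10000 * 100 = 349 * 9.62113 / 10000 * 100 = 33.5777
CC = min(100, 33.5777) = 33.5777 ≈ 33.6%

33.6%


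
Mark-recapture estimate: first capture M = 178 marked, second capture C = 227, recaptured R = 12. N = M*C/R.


N = M * C / R = 178 * 227 / 12 = 40406 / 12 = 3367.17 ≈ 3367

3367 individuals


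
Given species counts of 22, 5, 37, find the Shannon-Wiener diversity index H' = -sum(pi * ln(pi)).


Total N = 22 + 5 + 37 = 64
Per-species terms:
  p = 22/64 = 0.343750; ln(p) = -1.067841; p*ln(p) = 0.343750 * (-1.067841) = -0.367070
  p = 5/64 = 0.078125; ln(p) = -2.549445; p*ln(p) = 0.078125 * (-2.549445) = -0.199175
  p = 37/64 = 0.578125; ln(p) = -0.547965; p*ln(p) = 0.578125 * (-0.547965) = -0.316792
sum(p*ln(p)) = (-0.367070) + (-0.199175) + (-0.316792) = -0.883037
H' = -(-0.883037) = 0.883037 ≈ 0.8830

0.8830


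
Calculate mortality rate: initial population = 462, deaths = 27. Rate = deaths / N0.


Mortality rate = 27 / 462 = 0.058442 ≈ 0.0584

0.0584


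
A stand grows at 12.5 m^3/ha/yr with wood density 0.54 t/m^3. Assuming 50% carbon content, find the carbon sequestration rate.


C = 12.5 * 0.54 * 0.5 = 3.375 ≈ 3.38 t C/ha/yr

3.38 t C/ha/yr


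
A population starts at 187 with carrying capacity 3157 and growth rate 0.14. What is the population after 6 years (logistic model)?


(K - N0)/N0 = (3157 - 187)/187 = 2970/187 = 15.8824
r*t = 0.14 * 6 = 0.84; exp(-0.84) = 0.431711
15.8824 * 0.431711 = 6.85661
1 + 6.85661 = 7.85661
N = 3157 / 7.85661 = 401.827 ≈ 402

402


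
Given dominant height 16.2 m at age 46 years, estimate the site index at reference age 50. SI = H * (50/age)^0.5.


50/46 = 1.08696
(1.08696)^0.5 = 1.04257
SI = 16.2 * 1.04257 = 16.8896 ≈ 16.9 m

16.9 m


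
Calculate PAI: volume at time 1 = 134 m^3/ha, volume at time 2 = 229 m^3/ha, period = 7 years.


PAI = (V2 - V1) / period = (229 - 134) / 7 = 95 / 7 = 13.5714 ≈ 13.57 m^3/ha/yr

13.57 m^3/ha/yr


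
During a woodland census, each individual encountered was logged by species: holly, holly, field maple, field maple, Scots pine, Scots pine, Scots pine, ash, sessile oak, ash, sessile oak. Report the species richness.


Total individuals logged = 11
Distinct species (count of individuals): holly (2), field maple (2), Scots pine (3), ash (2), sessile oak (2)
Species richness = number of distinct species = 5

5


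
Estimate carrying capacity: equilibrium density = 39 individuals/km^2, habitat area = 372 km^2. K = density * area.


K = 39 * 372 = 14508 individuals

14508 individuals


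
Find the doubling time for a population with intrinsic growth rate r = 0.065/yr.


td = ln(2) / 0.065 = 0.693147 / 0.065 = 10.6638 ≈ 10.7 years

10.7 years


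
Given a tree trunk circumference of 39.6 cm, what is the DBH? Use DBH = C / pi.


DBH = C / pi = 39.6 / 3.141593 = 12.6051 ≈ 12.61 cm

12.61 cm


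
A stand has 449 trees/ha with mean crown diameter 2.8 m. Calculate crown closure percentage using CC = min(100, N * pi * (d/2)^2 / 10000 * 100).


(d/2)^2 = (2.8/2)^2 = 1.4^2 = 1.96
Crown area = 3.141593 * 1.96 = 6.15752 m^2
N * area / 10000 * 100 = 449 * 6.15752 / 10000 * 100 = 27.6473
CC = min(100, 27.6473) = 27.6473 ≈ 27.6%

27.6%


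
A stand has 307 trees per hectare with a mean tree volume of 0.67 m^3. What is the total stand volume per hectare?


V_stand = 307 * 0.67 = 205.69 ≈ 205.7 m^3/ha

205.7 m^3/ha


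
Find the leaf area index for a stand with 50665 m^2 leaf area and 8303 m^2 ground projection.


LAI = 50665 / 8303 = 6.1020 ≈ 6.10

6.10


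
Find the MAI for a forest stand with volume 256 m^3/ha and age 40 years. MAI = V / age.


MAI = 256 / 40 = 6.40 m^3/ha/yr

6.40 m^3/ha/yr


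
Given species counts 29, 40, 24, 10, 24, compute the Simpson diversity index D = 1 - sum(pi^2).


Total N = 29 + 40 + 24 + 10 + 24 = 127
Per-species terms:
  p = 29/127 = 0.228346; p^2 = 0.228346^2 = 0.052142
  p = 40/127 = 0.314961; p^2 = 0.314961^2 = 0.099200
  p = 24/127 = 0.188976; p^2 = 0.188976^2 = 0.035712
  p = 10/127 = 0.078740; p^2 = 0.078740^2 = 0.006200
  p = 24/127 = 0.188976; p^2 = 0.188976^2 = 0.035712
sum(p^2) = 0.052142 + 0.099200 + 0.035712 + 0.006200 + 0.035712 = 0.228966
D = 1 - 0.228966 = 0.771034 ≈ 0.7710

0.7710


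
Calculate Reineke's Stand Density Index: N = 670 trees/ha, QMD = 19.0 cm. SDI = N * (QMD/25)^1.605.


QMD/25 = 19.0/25 = 0.76
(0.76)^1.605 = exp(1.605 * ln(0.76)) = exp(1.605 * (-0.274437)) = exp(-0.440471) = 0.643733
SDI = 670 * 0.643733 = 431.301 ≈ 431

431


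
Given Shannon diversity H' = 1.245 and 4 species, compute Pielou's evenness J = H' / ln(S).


ln(4) = 1.38629
J = H' / ln(S) = 1.245 / 1.38629 = 0.898080 ≈ 0.8981

0.8981


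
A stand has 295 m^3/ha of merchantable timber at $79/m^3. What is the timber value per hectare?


Value = 295 * 79 = $23305/ha

$23305/ha


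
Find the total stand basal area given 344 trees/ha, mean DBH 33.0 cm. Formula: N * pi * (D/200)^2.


(D/200)^2 = (33.0/200)^2 = 0.165^2 = 0.027225
Individual BA = 3.141593 * 0.027225 = 0.0855299 m^2
Stand BA = 344 * 0.0855299 = 29.4223 ≈ 29.42 m^2/ha

29.42 m^2/ha


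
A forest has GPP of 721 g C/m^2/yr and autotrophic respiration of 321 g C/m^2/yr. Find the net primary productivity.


NPP = GPP - Ra = 721 - 321 = 400 g C/m^2/yr

400 g C/m^2/yr


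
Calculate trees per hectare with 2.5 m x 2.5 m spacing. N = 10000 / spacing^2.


N = 10000 / 2.5^2 = 10000 / 6.25 = 1600.00 ≈ 1600 trees/ha

1600 trees/ha


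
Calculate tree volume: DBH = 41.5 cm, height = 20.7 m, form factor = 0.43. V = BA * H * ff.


(D/200)^2 = (41.5/200)^2 = 0.2075^2 = 0.04305625
BA = 3.141593 * 0.04305625 = 0.135265 m^2
V = 0.135265 * 20.7 * 0.43 = 1.20399 ≈ 1.204 m^3

1.204 m^3


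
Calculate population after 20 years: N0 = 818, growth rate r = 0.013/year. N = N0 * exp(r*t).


r*t = 0.013 * 20 = 0.26
exp(0.26) = 1.29693
N = 818 * 1.29693 = 1060.89 ≈ 1061

1061


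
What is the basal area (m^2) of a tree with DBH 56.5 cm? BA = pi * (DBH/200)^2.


D/200 = 56.5/200 = 0.2825 m
(D/200)^2 = 0.2825^2 = 0.07980625
BA = 3.141593 * 0.07980625 = 0.250719 ≈ 0.2507 m^2

0.2507 m^2


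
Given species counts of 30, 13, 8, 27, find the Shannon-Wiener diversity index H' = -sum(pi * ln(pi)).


Total N = 30 + 13 + 8 + 27 = 78
Per-species terms:
  p = 30/78 = 0.384615; ln(p) = -0.955512; p*ln(p) = 0.384615 * (-0.955512) = -0.367504
  p = 13/78 = 0.166667; ln(p) = -1.791757; p*ln(p) = 0.166667 * (-1.791757) = -0.298627
  p = 8/78 = 0.102564; ln(p) = -2.277268; p*ln(p) = 0.102564 * (-2.277268) = -0.233566
  p = 27/78 = 0.346154; ln(p) = -1.060872; p*ln(p) = 0.346154 * (-1.060872) = -0.367225
sum(p*ln(p)) = (-0.367504) + (-0.298627) + (-0.233566) + (-0.367225) = -1.266922
H' = -(-1.266922) = 1.266922 ≈ 1.2669

1.2669


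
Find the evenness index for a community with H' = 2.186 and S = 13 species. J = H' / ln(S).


ln(13) = 2.56495
J = H' / ln(S) = 2.186 / 2.56495 = 0.852258 ≈ 0.8523

0.8523


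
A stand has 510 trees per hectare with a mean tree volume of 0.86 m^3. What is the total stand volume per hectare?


V_stand = 510 * 0.86 = 438.6 m^3/ha

438.6 m^3/ha


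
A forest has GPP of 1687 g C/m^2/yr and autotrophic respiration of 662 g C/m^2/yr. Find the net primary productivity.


NPP = GPP - Ra = 1687 - 662 = 1025 g C/m^2/yr

1025 g C/m^2/yr


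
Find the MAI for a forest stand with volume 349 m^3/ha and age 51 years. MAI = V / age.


MAI = 349 / 51 = 6.8431 ≈ 6.84 m^3/ha/yr

6.84 m^3/ha/yr


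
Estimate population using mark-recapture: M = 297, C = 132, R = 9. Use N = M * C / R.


N = M * C / R = 297 * 132 / 9 = 39204 / 9 = 4356

4356 individuals


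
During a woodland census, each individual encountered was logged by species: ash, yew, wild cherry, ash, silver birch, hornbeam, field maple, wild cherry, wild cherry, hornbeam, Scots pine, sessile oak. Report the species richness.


Total individuals logged = 12
Distinct species (count of individuals): ash (2), yew (1), wild cherry (3), silver birch (1), hornbeam (2), field maple (1), Scots pine (1), sessile oak (1)
Species richness = number of distinct species = 8

8


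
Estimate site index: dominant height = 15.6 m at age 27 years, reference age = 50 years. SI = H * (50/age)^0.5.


50/27 = 1.85185
(1.85185)^0.5 = 1.36083
SI = 15.6 * 1.36083 = 21.2289 ≈ 21.2 m

21.2 m


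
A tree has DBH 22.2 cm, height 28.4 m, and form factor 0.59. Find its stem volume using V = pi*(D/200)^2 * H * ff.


(D/200)^2 = (22.2/200)^2 = 0.111^2 = 0.012321
BA = 3.141593 * 0.012321 = 0.0387076 m^2
V = 0.0387076 * 28.4 * 0.59 = 0.648585 ≈ 0.649 m^3

0.649 m^3


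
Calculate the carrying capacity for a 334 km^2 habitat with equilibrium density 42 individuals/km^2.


K = 42 * 334 = 14028 individuals

14028 individuals


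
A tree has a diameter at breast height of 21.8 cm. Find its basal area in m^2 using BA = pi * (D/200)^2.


D/200 = 21.8/200 = 0.109 m
(D/200)^2 = 0.109^2 = 0.011881
BA = 3.141593 * 0.011881 = 0.0373253 ≈ 0.0373 m^2

0.0373 m^2


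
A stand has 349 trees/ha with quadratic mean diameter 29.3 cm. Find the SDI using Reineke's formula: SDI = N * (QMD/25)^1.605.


QMD/25 = 29.3/25 = 1.172
(1.172)^1.605 = exp(1.605 * ln(1.172)) = exp(1.605 * 0.158712) = exp(0.254733) = 1.29012
SDI = 349 * 1.29012 = 450.252 ≈ 450

450


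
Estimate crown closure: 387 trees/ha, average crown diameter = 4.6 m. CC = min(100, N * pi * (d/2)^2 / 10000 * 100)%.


(d/2)^2 = (4.6/2)^2 = 2.3^2 = 5.29
Crown area = 3.141593 * 5.29 = 16.6190 m^2
N * area / 10000 * 100 = 387 * 16.6190 / 10000 * 100 = 64.3155
CC = min(100, 64.3155) = 64.3155 ≈ 64.3%

64.3%


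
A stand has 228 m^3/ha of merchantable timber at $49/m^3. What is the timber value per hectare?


Value = 228 * 49 = $11172/ha

$11172/ha


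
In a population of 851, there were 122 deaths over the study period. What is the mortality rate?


Mortality rate = 122 / 851 = 0.143361 ≈ 0.1434

0.1434


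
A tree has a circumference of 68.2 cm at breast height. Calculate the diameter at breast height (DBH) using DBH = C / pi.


DBH = C / pi = 68.2 / 3.141593 = 21.7087 ≈ 21.71 cm

21.71 cm


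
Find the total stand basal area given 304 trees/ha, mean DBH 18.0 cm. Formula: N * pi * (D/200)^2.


(D/200)^2 = (18.0/200)^2 = 0.09^2 = 0.0081
Individual BA = 3.141593 * 0.0081 = 0.0254469 m^2
Stand BA = 304 * 0.0254469 = 7.73586 ≈ 7.74 m^2/ha

7.74 m^2/ha


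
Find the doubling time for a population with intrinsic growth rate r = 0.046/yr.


td = ln(2) / 0.046 = 0.693147 / 0.046 = 15.0684 ≈ 15.1 years

15.1 years


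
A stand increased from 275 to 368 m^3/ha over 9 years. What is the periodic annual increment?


PAI = (V2 - V1) / period = (368 - 275) / 9 = 93 / 9 = 10.3333 ≈ 10.33 m^3/ha/yr

10.33 m^3/ha/yr


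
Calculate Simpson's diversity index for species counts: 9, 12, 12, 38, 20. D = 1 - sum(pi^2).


Total N = 9 + 12 + 12 + 38 + 20 = 91
Per-species terms:
  p = 9/91 = 0.098901; p^2 = 0.098901^2 = 0.009781
  p = 12/91 = 0.131868; p^2 = 0.131868^2 = 0.017389
  p = 12/91 = 0.131868; p^2 = 0.131868^2 = 0.017389
  p = 38/91 = 0.417582; p^2 = 0.417582^2 = 0.174375
  p = 20/91 = 0.219780; p^2 = 0.219780^2 = 0.048303
sum(p^2) = 0.009781 + 0.017389 + 0.017389 + 0.174375 + 0.048303 = 0.267237
D = 1 - 0.267237 = 0.732763 ≈ 0.7328

0.7328
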